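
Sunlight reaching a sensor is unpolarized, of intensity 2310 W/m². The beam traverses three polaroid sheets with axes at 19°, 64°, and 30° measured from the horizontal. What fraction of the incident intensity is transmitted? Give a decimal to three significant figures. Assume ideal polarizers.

Unpolarized light through the first polarizer → I₁ = 2310 W/m²/2 = 1155 W/m², polarized at 19°.
I₂ = I₁ · cos²(45°) = 1155 · 0.5 = 577.5 W/m².
I₃ = I₂ · cos²(34°) = 577.5 · 0.6873 = 396.9 W/m².
Transmitted fraction = 0.1718.

I/I₀ ≈ 0.172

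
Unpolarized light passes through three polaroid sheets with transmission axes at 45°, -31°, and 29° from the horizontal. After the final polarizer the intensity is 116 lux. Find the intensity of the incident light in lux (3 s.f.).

Unpolarized light through the first polarizer → I₁ = ½ I₀, now polarized at 45°.
I₂ = I₁ cos²(-31° − 45°) = 0.5 I₀ · cos²(76°) = 0.02926 I₀.
I₃ = I₂ cos²(29° + 31°) = 0.02926 I₀ · cos²(60°) = 0.007316 I₀.
So 116 lux = 0.007316 I₀, giving I₀ = 116/0.007316 = 1.586e+04 lux.

I₀ ≈ 1.59e4 lux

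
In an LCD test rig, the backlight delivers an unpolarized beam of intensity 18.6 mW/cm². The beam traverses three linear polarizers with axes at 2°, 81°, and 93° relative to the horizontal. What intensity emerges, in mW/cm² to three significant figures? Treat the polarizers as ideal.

Unpolarized light through the first polarizer → I₁ = 18.6 mW/cm²/2 = 9.3 mW/cm², polarized at 2°.
I₂ = I₁ · cos²(79°) = 9.3 · 0.03641 = 0.3386 mW/cm².
I₃ = I₂ · cos²(12°) = 0.3386 · 0.9568 = 0.324 mW/cm².

I ≈ 0.324 mW/cm²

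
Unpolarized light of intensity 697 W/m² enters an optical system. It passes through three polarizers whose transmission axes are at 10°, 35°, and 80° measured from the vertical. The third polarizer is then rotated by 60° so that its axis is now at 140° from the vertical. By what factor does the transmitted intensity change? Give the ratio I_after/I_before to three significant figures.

I_new/I_old ≈ 0.134

Before rotation:
Unpolarized light through the first polarizer → I₁ = ½ I₀, now polarized at 10°.
I₂ = I₁ cos²(35° − 10°) = 0.5 I₀ · cos²(25°) = 0.4107 I₀.
I₃ = I₂ cos²(80° − 35°) = 0.4107 I₀ · cos²(45°) = 0.2053 I₀.
After rotation:
Unpolarized light through the first polarizer → I₁ = ½ I₀, now polarized at 10°.
I₂ = I₁ cos²(35° − 10°) = 0.5 I₀ · cos²(25°) = 0.4107 I₀.
Angle between axes 2 and 3: 75°. I₃ = 0.4107 I₀ · cos²(75°) = 0.02751 I₀.
Ratio = 0.02751 / 0.2053 = 0.134.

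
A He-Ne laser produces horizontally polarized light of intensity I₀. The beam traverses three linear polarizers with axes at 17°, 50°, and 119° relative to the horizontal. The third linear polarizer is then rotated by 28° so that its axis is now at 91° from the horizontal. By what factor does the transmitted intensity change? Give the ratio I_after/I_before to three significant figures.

I_new/I_old ≈ 4.44

Before rotation:
I₁ = I₀ cos²(17° − 0°) = I₀ cos²(17°) = 0.9145 I₀.
I₂ = I₁ cos²(50° − 17°) = 0.9145 I₀ · cos²(33°) = 0.6432 I₀.
I₃ = I₂ cos²(119° − 50°) = 0.6432 I₀ · cos²(69°) = 0.08261 I₀.
After rotation:
I₁ = I₀ cos²(17° − 0°) = I₀ cos²(17°) = 0.9145 I₀.
I₂ = I₁ cos²(50° − 17°) = 0.9145 I₀ · cos²(33°) = 0.6432 I₀.
I₃ = I₂ cos²(91° − 50°) = 0.6432 I₀ · cos²(41°) = 0.3664 I₀.
Ratio = 0.3664 / 0.08261 = 4.435.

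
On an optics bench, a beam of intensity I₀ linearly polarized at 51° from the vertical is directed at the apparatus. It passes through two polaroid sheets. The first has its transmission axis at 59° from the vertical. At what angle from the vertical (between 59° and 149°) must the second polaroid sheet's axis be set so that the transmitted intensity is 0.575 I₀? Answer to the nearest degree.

θ ≈ 99°

I₁ = I₀ cos²(59° − 51°) = I₀ cos²(8°) = 0.9806 I₀.
Need I₂/I₀ = 0.575, so cos²(θ − 59°) = 0.575 / 0.9806 = 0.5864.
θ − 59° = arccos(√0.5864) = 40.0°, giving θ ≈ 59 + 40.0 = 99.0°.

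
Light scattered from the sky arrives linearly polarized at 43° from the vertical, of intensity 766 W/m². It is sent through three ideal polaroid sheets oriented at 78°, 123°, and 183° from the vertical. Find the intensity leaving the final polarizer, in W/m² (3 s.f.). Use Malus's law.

I ≈ 64.2 W/m²

By Malus's law, I₁ = 766 W/m² · cos²(35°) = 514 W/m².
I₂ = I₁ · cos²(45°) = 514 · 0.5 = 257 W/m².
I₃ = I₂ · cos²(60°) = 257 · 0.25 = 64.25 W/m².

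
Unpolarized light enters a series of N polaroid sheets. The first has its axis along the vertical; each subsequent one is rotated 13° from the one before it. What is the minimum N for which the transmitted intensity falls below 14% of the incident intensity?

First polarizer halves the unpolarized light: factor 1/2.
Each further stage multiplies by cos²(13°) = 0.9494.
After N polarizers: T = 0.5·0.9494^(N−1). Require T < 0.14 ⇒ N−1 > ln(0.14/0.5)/ln(0.9494) = 24.51, so N−1 ≥ 25 and N = 26.
Check: N=26 gives T = 0.1365 < 0.14; N=25 gives T = 0.1438.

N = 26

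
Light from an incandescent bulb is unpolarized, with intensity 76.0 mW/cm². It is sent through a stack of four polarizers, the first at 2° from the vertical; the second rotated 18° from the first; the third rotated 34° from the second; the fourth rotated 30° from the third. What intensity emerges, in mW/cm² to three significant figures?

Unpolarized light through the first polarizer → I₁ = 76.0 mW/cm²/2 = 38 mW/cm², polarized at 2°.
I₂ = I₁ · cos²(18°) = 38 · 0.9045 = 34.37 mW/cm².
I₃ = I₂ · cos²(34°) = 34.37 · 0.6873 = 23.62 mW/cm².
I₄ = I₃ · cos²(30°) = 23.62 · 0.75 = 17.72 mW/cm².

I ≈ 17.7 mW/cm²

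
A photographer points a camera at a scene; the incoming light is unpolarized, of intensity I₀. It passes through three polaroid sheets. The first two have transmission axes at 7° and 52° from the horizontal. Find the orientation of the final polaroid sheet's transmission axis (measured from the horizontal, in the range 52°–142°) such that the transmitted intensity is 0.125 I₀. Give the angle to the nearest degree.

Unpolarized light through the first polarizer → I₁ = ½ I₀, now polarized at 7°.
I₂ = I₁ cos²(52° − 7°) = 0.5 I₀ · cos²(45°) = 0.25 I₀.
Need I₃/I₀ = 0.125, so cos²(θ − 52°) = 0.125 / 0.25 = 0.5.
θ − 52° = arccos(√0.5) = 45.0°, giving θ ≈ 52 + 45.0 = 97.0°.

θ ≈ 97°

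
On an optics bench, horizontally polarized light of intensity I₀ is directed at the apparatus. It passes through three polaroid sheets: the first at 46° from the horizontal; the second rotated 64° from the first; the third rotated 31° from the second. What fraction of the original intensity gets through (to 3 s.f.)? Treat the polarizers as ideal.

By Malus's law, I₁ = I₀ cos²(46° − 0°) = I₀ cos²(46°) = 0.4826 I₀.
I₂ = I₁ cos²(64°) = 0.4826 · 0.1922 I₀ = 0.09273 I₀.
I₃ = I₂ cos²(31°) = 0.09273 · 0.7347 I₀ = 0.06813 I₀.
Transmitted fraction = 0.06813.

≈ 0.0681 I₀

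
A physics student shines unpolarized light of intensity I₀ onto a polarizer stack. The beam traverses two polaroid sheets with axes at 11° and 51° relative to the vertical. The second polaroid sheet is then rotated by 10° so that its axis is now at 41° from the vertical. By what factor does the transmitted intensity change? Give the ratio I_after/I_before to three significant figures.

Before rotation:
Unpolarized light through the first polarizer → I₁ = ½ I₀, now polarized at 11°.
I₂ = I₁ cos²(51° − 11°) = 0.5 I₀ · cos²(40°) = 0.2934 I₀.
After rotation:
Unpolarized light through the first polarizer → I₁ = ½ I₀, now polarized at 11°.
I₂ = I₁ cos²(41° − 11°) = 0.5 I₀ · cos²(30°) = 0.375 I₀.
Ratio = 0.375 / 0.2934 = 1.278.

I_new/I_old ≈ 1.28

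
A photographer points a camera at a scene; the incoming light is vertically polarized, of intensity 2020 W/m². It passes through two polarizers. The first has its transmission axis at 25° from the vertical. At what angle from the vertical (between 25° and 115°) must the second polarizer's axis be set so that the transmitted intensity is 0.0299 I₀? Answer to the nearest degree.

By Malus's law, I₁ = I₀ cos²(25° − 0°) = I₀ cos²(25°) = 0.8214 I₀.
Need I₂/I₀ = 0.0299, so cos²(θ − 25°) = 0.0299 / 0.8214 = 0.0364.
θ − 25° = arccos(√0.0364) = 79.0°, giving θ ≈ 25 + 79.0 = 104.0°.

θ ≈ 104°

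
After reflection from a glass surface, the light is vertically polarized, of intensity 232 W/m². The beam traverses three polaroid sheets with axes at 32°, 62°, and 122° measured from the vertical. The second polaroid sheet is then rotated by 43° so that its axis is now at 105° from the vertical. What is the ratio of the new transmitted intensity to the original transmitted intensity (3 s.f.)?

I_new/I_old ≈ 0.417

Before rotation:
I₁ = I₀ cos²(32° − 0°) = I₀ cos²(32°) = 0.7192 I₀.
I₂ = I₁ cos²(62° − 32°) = 0.7192 I₀ · cos²(30°) = 0.5394 I₀.
I₃ = I₂ cos²(122° − 62°) = 0.5394 I₀ · cos²(60°) = 0.1348 I₀.
After rotation:
I₁ = I₀ cos²(32° − 0°) = I₀ cos²(32°) = 0.7192 I₀.
I₂ = I₁ cos²(105° − 32°) = 0.7192 I₀ · cos²(73°) = 0.06148 I₀.
I₃ = I₂ cos²(122° − 105°) = 0.06148 I₀ · cos²(17°) = 0.05622 I₀.
Ratio = 0.05622 / 0.1348 = 0.4169.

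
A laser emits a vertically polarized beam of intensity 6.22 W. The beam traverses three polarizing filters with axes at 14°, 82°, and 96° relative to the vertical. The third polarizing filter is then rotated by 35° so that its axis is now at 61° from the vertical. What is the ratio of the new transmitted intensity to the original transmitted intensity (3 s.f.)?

I_new/I_old ≈ 0.926

Before rotation:
By Malus's law, I₁ = I₀ cos²(14° − 0°) = I₀ cos²(14°) = 0.9415 I₀.
I₂ = I₁ cos²(82° − 14°) = 0.9415 I₀ · cos²(68°) = 0.1321 I₀.
I₃ = I₂ cos²(96° − 82°) = 0.1321 I₀ · cos²(14°) = 0.1244 I₀.
After rotation:
I₁ = I₀ cos²(14° − 0°) = I₀ cos²(14°) = 0.9415 I₀.
I₂ = I₁ cos²(82° − 14°) = 0.9415 I₀ · cos²(68°) = 0.1321 I₀.
I₃ = I₂ cos²(61° − 82°) = 0.1321 I₀ · cos²(21°) = 0.1151 I₀.
Ratio = 0.1151 / 0.1244 = 0.9258.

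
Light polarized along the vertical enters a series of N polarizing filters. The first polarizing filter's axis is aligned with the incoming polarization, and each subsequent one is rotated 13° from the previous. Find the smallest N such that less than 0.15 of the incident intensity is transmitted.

First polarizer is aligned with the polarization: full transmission.
Each further stage multiplies by cos²(13°) = 0.9494.
After N polarizers: T = 0.9494^(N−1). Require T < 0.15 ⇒ N−1 > ln(0.15)/ln(0.9494) = 36.53, so N−1 ≥ 37 and N = 38.
Check: N=38 gives T = 0.1464 < 0.15; N=37 gives T = 0.1542.

N = 38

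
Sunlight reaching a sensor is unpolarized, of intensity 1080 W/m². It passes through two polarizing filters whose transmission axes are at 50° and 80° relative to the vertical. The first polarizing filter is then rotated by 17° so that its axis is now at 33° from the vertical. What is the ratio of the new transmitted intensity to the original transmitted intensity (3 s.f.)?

Before rotation:
Unpolarized light through the first polarizer → I₁ = ½ I₀, now polarized at 50°.
I₂ = I₁ cos²(80° − 50°) = 0.5 I₀ · cos²(30°) = 0.375 I₀.
After rotation:
Unpolarized light through the first polarizer → I₁ = ½ I₀, now polarized at 33°.
I₂ = I₁ cos²(80° − 33°) = 0.5 I₀ · cos²(47°) = 0.2326 I₀.
Ratio = 0.2326 / 0.375 = 0.6202.

I_new/I_old ≈ 0.620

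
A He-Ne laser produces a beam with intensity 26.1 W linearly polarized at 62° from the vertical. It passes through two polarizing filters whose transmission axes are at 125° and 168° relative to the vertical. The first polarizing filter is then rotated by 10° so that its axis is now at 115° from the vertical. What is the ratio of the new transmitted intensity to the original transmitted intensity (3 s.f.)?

Before rotation:
By Malus's law, I₁ = I₀ cos²(125° − 62°) = I₀ cos²(63°) = 0.2061 I₀.
I₂ = I₁ cos²(168° − 125°) = 0.2061 I₀ · cos²(43°) = 0.1102 I₀.
After rotation:
I₁ = I₀ cos²(115° − 62°) = I₀ cos²(53°) = 0.3622 I₀.
I₂ = I₁ cos²(168° − 115°) = 0.3622 I₀ · cos²(53°) = 0.1312 I₀.
Ratio = 0.1312 / 0.1102 = 1.19.

I_new/I_old ≈ 1.19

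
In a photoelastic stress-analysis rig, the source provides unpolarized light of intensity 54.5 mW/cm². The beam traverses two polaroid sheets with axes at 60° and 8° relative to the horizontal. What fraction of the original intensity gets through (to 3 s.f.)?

Unpolarized light through the first polarizer → I₁ = 54.5 mW/cm²/2 = 27.25 mW/cm², polarized at 60°.
I₂ = I₁ · cos²(52°) = 27.25 · 0.379 = 10.33 mW/cm².
Transmitted fraction = 0.1895.

I/I₀ ≈ 0.190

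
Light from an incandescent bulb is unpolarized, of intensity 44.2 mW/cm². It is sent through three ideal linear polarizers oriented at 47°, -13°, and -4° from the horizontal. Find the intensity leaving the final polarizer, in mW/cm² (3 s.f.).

Unpolarized light through the first polarizer → I₁ = 44.2 mW/cm²/2 = 22.1 mW/cm², polarized at 47°.
I₂ = I₁ · cos²(60°) = 22.1 · 0.25 = 5.525 mW/cm².
I₃ = I₂ · cos²(9°) = 5.525 · 0.9755 = 5.39 mW/cm².

I ≈ 5.39 mW/cm²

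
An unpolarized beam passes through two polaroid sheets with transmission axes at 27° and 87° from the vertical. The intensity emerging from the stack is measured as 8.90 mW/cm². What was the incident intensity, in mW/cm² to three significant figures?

I₀ ≈ 71.2 mW/cm²

Unpolarized light through the first polarizer → I₁ = ½ I₀, now polarized at 27°.
I₂ = I₁ cos²(87° − 27°) = 0.5 I₀ · cos²(60°) = 0.125 I₀.
So 8.90 mW/cm² = 0.125 I₀, giving I₀ = 8.90/0.125 = 71.2 mW/cm².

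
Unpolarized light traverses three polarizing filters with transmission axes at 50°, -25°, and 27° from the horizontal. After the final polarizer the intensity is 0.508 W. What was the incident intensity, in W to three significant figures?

I₀ ≈ 40.0 W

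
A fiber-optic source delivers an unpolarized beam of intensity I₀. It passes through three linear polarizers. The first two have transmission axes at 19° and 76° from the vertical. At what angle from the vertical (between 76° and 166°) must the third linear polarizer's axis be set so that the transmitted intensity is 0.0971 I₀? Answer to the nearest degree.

θ ≈ 112°

Unpolarized light through the first polarizer → I₁ = ½ I₀, now polarized at 19°.
I₂ = I₁ cos²(76° − 19°) = 0.5 I₀ · cos²(57°) = 0.1483 I₀.
Need I₃/I₀ = 0.0971, so cos²(θ − 76°) = 0.0971 / 0.1483 = 0.6547.
θ − 76° = arccos(√0.6547) = 36.0°, giving θ ≈ 76 + 36.0 = 112.0°.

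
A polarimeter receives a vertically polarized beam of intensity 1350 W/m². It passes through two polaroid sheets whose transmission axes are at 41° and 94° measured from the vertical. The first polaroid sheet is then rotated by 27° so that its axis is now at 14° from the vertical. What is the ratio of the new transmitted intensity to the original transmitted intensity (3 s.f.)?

I_new/I_old ≈ 0.138

Before rotation:
I₁ = I₀ cos²(41° − 0°) = I₀ cos²(41°) = 0.5696 I₀.
I₂ = I₁ cos²(94° − 41°) = 0.5696 I₀ · cos²(53°) = 0.2063 I₀.
After rotation:
I₁ = I₀ cos²(14° − 0°) = I₀ cos²(14°) = 0.9415 I₀.
I₂ = I₁ cos²(94° − 14°) = 0.9415 I₀ · cos²(80°) = 0.02839 I₀.
Ratio = 0.02839 / 0.2063 = 0.1376.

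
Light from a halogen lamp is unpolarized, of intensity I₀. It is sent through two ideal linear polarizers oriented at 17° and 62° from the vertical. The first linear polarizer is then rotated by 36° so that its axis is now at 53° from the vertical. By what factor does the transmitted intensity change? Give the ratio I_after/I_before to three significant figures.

I_new/I_old ≈ 1.95

Before rotation:
Unpolarized light through the first polarizer → I₁ = ½ I₀, now polarized at 17°.
I₂ = I₁ cos²(62° − 17°) = 0.5 I₀ · cos²(45°) = 0.25 I₀.
After rotation:
Unpolarized light through the first polarizer → I₁ = ½ I₀, now polarized at 53°.
I₂ = I₁ cos²(62° − 53°) = 0.5 I₀ · cos²(9°) = 0.4878 I₀.
Ratio = 0.4878 / 0.25 = 1.951.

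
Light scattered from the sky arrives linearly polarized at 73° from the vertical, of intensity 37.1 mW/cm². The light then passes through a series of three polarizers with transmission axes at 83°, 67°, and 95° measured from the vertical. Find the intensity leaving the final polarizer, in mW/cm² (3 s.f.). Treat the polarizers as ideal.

I ≈ 25.9 mW/cm²

I₁ = 37.1 mW/cm² · cos²(10°) = 35.98 mW/cm².
I₂ = I₁ · cos²(16°) = 35.98 · 0.924 = 33.25 mW/cm².
I₃ = I₂ · cos²(28°) = 33.25 · 0.7796 = 25.92 mW/cm².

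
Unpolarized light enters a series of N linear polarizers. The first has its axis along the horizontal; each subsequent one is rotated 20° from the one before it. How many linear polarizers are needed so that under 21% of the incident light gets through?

N = 8

First polarizer halves the unpolarized light: factor 1/2.
Each further stage multiplies by cos²(20°) = 0.883.
After N polarizers: T = 0.5·0.883^(N−1). Require T < 0.21 ⇒ N−1 > ln(0.21/0.5)/ln(0.883) = 6.97, so N−1 ≥ 7 and N = 8.
Check: N=8 gives T = 0.2093 < 0.21; N=7 gives T = 0.237.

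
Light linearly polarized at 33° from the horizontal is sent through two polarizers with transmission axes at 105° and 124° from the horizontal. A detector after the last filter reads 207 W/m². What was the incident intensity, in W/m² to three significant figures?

I₁ = I₀ cos²(105° − 33°) = I₀ cos²(72°) = 0.09549 I₀.
I₂ = I₁ cos²(124° − 105°) = 0.09549 I₀ · cos²(19°) = 0.08537 I₀.
So 207 W/m² = 0.08537 I₀, giving I₀ = 207/0.08537 = 2425 W/m².

I₀ ≈ 2420 W/m²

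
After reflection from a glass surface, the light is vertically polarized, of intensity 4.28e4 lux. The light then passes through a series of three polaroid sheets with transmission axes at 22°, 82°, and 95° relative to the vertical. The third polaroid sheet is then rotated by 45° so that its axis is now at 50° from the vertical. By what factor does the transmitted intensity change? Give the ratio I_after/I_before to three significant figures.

I_new/I_old ≈ 0.758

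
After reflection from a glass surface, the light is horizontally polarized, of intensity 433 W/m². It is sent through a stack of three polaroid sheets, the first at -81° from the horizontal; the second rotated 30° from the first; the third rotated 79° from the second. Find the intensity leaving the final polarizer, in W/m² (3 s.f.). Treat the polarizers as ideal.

By Malus's law, I₁ = 433 W/m² · cos²(81°) = 10.6 W/m².
I₂ = I₁ · cos²(30°) = 10.6 · 0.75 = 7.947 W/m².
I₃ = I₂ · cos²(79°) = 7.947 · 0.03641 = 0.2893 W/m².

I ≈ 0.289 W/m²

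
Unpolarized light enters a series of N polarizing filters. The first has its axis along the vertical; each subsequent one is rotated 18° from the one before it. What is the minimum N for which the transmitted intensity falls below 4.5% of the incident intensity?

N = 25

First polarizer halves the unpolarized light: factor 1/2.
Each further stage multiplies by cos²(18°) = 0.9045.
After N polarizers: T = 0.5·0.9045^(N−1). Require T < 0.045 ⇒ N−1 > ln(0.045/0.5)/ln(0.9045) = 23.99, so N−1 ≥ 24 and N = 25.
Check: N=25 gives T = 0.04496 < 0.045; N=24 gives T = 0.04971.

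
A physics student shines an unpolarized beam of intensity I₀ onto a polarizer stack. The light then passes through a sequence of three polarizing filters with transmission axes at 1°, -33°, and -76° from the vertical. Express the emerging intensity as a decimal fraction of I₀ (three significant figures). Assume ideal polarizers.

≈ 0.184 I₀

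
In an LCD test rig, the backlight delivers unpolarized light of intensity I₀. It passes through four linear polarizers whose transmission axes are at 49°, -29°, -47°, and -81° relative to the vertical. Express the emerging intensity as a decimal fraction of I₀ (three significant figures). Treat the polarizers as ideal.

≈ 0.0134 I₀

Unpolarized light through the first polarizer → I₁ = ½ I₀, now polarized at 49°.
I₂ = I₁ cos²(-29° − 49°) = 0.5 I₀ · cos²(78°) = 0.02161 I₀.
I₃ = I₂ cos²(-47° + 29°) = 0.02161 I₀ · cos²(18°) = 0.01955 I₀.
I₄ = I₃ cos²(-81° + 47°) = 0.01955 I₀ · cos²(34°) = 0.01344 I₀.
Transmitted fraction = 0.01344.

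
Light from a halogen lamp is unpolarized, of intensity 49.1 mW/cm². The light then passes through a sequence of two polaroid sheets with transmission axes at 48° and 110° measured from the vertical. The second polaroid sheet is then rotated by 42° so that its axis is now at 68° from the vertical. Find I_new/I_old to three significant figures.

Before rotation:
Unpolarized light through the first polarizer → I₁ = ½ I₀, now polarized at 48°.
I₂ = I₁ cos²(110° − 48°) = 0.5 I₀ · cos²(62°) = 0.1102 I₀.
After rotation:
Unpolarized light through the first polarizer → I₁ = ½ I₀, now polarized at 48°.
I₂ = I₁ cos²(68° − 48°) = 0.5 I₀ · cos²(20°) = 0.4415 I₀.
Ratio = 0.4415 / 0.1102 = 4.006.

I_new/I_old ≈ 4.01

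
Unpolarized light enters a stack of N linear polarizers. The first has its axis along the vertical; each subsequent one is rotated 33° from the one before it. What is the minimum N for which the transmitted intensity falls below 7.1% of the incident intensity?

First polarizer halves the unpolarized light: factor 1/2.
Each further stage multiplies by cos²(33°) = 0.7034.
After N polarizers: T = 0.5·0.7034^(N−1). Require T < 0.071 ⇒ N−1 > ln(0.071/0.5)/ln(0.7034) = 5.55, so N−1 ≥ 6 and N = 7.
Check: N=7 gives T = 0.06054 < 0.071; N=6 gives T = 0.08608.

N = 7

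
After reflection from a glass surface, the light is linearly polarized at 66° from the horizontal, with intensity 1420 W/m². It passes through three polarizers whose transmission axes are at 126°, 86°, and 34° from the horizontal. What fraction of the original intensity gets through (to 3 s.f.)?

I/I₀ ≈ 0.0556

I₁ = 1420 W/m² · cos²(60°) = 355 W/m².
I₂ = I₁ · cos²(40°) = 355 · 0.5868 = 208.3 W/m².
I₃ = I₂ · cos²(52°) = 208.3 · 0.379 = 78.96 W/m².
Transmitted fraction = 0.05561.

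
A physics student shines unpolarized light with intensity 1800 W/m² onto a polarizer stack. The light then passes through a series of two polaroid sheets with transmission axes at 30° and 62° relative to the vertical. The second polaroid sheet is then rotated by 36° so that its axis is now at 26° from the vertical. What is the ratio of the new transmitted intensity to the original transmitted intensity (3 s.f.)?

Before rotation:
Unpolarized light through the first polarizer → I₁ = ½ I₀, now polarized at 30°.
I₂ = I₁ cos²(62° − 30°) = 0.5 I₀ · cos²(32°) = 0.3596 I₀.
After rotation:
Unpolarized light through the first polarizer → I₁ = ½ I₀, now polarized at 30°.
I₂ = I₁ cos²(26° − 30°) = 0.5 I₀ · cos²(4°) = 0.4976 I₀.
Ratio = 0.4976 / 0.3596 = 1.384.

I_new/I_old ≈ 1.38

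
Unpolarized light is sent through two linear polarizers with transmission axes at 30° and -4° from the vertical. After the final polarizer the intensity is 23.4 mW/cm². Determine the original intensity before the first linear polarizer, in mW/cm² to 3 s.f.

I₀ ≈ 68.1 mW/cm²

Unpolarized light through the first polarizer → I₁ = ½ I₀, now polarized at 30°.
I₂ = I₁ cos²(-4° − 30°) = 0.5 I₀ · cos²(34°) = 0.3437 I₀.
So 23.4 mW/cm² = 0.3437 I₀, giving I₀ = 23.4/0.3437 = 68.09 mW/cm².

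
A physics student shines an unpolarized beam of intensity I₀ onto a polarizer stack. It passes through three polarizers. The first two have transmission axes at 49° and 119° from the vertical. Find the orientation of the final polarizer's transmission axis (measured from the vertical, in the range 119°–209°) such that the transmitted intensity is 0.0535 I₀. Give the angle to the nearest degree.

Unpolarized light through the first polarizer → I₁ = ½ I₀, now polarized at 49°.
I₂ = I₁ cos²(119° − 49°) = 0.5 I₀ · cos²(70°) = 0.05849 I₀.
Need I₃/I₀ = 0.0535, so cos²(θ − 119°) = 0.0535 / 0.05849 = 0.9147.
θ − 119° = arccos(√0.9147) = 17.0°, giving θ ≈ 119 + 17.0 = 136.0°.

θ ≈ 136°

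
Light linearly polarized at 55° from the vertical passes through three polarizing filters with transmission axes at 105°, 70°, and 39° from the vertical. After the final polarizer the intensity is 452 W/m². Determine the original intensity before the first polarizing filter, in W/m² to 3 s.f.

I₀ ≈ 2220 W/m²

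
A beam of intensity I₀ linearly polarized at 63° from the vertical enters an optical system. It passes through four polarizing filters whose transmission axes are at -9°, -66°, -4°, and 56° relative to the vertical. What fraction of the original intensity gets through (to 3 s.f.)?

≈ 0.00156 I₀

By Malus's law, I₁ = I₀ cos²(-9° − 63°) = I₀ cos²(72°) = 0.09549 I₀.
I₂ = I₁ cos²(-66° + 9°) = 0.09549 I₀ · cos²(57°) = 0.02833 I₀.
I₃ = I₂ cos²(-4° + 66°) = 0.02833 I₀ · cos²(62°) = 0.006243 I₀.
I₄ = I₃ cos²(56° + 4°) = 0.006243 I₀ · cos²(60°) = 0.001561 I₀.
Transmitted fraction = 0.001561.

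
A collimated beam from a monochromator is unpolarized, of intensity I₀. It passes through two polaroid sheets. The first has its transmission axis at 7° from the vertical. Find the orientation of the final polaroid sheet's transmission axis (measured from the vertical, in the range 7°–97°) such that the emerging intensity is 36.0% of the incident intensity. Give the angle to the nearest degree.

θ ≈ 39°

Unpolarized light through the first polarizer → I₁ = ½ I₀, now polarized at 7°.
Need I₂/I₀ = 0.36, so cos²(θ − 7°) = 0.36 / 0.5 = 0.72.
θ − 7° = arccos(√0.72) = 31.9°, giving θ ≈ 7 + 31.9 = 38.9°.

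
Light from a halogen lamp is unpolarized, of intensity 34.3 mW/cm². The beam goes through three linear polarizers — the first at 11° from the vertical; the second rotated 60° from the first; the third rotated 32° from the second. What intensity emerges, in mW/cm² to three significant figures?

I ≈ 3.08 mW/cm²

Unpolarized light through the first polarizer → I₁ = 34.3 mW/cm²/2 = 17.15 mW/cm², polarized at 11°.
I₂ = I₁ · cos²(60°) = 17.15 · 0.25 = 4.288 mW/cm².
I₃ = I₂ · cos²(32°) = 4.288 · 0.7192 = 3.084 mW/cm².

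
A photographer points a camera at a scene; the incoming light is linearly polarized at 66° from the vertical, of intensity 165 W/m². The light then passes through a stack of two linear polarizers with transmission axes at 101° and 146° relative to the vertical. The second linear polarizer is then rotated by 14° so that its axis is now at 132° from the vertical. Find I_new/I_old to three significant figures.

Before rotation:
I₁ = I₀ cos²(101° − 66°) = I₀ cos²(35°) = 0.671 I₀.
I₂ = I₁ cos²(146° − 101°) = 0.671 I₀ · cos²(45°) = 0.3355 I₀.
After rotation:
I₁ = I₀ cos²(101° − 66°) = I₀ cos²(35°) = 0.671 I₀.
I₂ = I₁ cos²(132° − 101°) = 0.671 I₀ · cos²(31°) = 0.493 I₀.
Ratio = 0.493 / 0.3355 = 1.469.

I_new/I_old ≈ 1.47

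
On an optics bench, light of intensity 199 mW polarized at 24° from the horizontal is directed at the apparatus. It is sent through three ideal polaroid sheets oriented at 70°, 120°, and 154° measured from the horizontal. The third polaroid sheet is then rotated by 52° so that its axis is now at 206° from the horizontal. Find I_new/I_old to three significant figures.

I_new/I_old ≈ 0.00708

Before rotation:
By Malus's law, I₁ = I₀ cos²(70° − 24°) = I₀ cos²(46°) = 0.4826 I₀.
I₂ = I₁ cos²(120° − 70°) = 0.4826 I₀ · cos²(50°) = 0.1994 I₀.
I₃ = I₂ cos²(154° − 120°) = 0.1994 I₀ · cos²(34°) = 0.137 I₀.
After rotation:
I₁ = I₀ cos²(70° − 24°) = I₀ cos²(46°) = 0.4826 I₀.
I₂ = I₁ cos²(120° − 70°) = 0.4826 I₀ · cos²(50°) = 0.1994 I₀.
I₃ = I₂ cos²(206° − 120°) = 0.1994 I₀ · cos²(86°) = 0.0009702 I₀.
Ratio = 0.0009702 / 0.137 = 0.00708.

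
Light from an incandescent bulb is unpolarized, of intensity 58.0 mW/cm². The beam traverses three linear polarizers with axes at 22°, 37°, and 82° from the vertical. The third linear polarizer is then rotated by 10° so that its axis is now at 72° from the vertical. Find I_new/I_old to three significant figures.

Before rotation:
Unpolarized light through the first polarizer → I₁ = ½ I₀, now polarized at 22°.
I₂ = I₁ cos²(37° − 22°) = 0.5 I₀ · cos²(15°) = 0.4665 I₀.
I₃ = I₂ cos²(82° − 37°) = 0.4665 I₀ · cos²(45°) = 0.2333 I₀.
After rotation:
Unpolarized light through the first polarizer → I₁ = ½ I₀, now polarized at 22°.
I₂ = I₁ cos²(37° − 22°) = 0.5 I₀ · cos²(15°) = 0.4665 I₀.
I₃ = I₂ cos²(72° − 37°) = 0.4665 I₀ · cos²(35°) = 0.313 I₀.
Ratio = 0.313 / 0.2333 = 1.342.

I_new/I_old ≈ 1.34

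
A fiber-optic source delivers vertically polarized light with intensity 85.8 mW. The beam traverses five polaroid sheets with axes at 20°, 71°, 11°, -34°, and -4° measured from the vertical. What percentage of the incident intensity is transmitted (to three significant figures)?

≈ 3.28%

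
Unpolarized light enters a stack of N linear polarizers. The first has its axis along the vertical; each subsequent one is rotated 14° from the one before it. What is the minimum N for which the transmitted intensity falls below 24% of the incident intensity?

First polarizer halves the unpolarized light: factor 1/2.
Each further stage multiplies by cos²(14°) = 0.9415.
After N polarizers: T = 0.5·0.9415^(N−1). Require T < 0.24 ⇒ N−1 > ln(0.24/0.5)/ln(0.9415) = 12.17, so N−1 ≥ 13 and N = 14.
Check: N=14 gives T = 0.2283 < 0.24; N=13 gives T = 0.2425.

N = 14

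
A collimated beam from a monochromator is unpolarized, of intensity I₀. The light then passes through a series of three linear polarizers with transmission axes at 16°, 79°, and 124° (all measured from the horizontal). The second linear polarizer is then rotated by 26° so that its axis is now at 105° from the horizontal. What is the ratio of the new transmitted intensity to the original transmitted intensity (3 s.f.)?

I_new/I_old ≈ 0.00264

Before rotation:
Unpolarized light through the first polarizer → I₁ = ½ I₀, now polarized at 16°.
I₂ = I₁ cos²(79° − 16°) = 0.5 I₀ · cos²(63°) = 0.1031 I₀.
I₃ = I₂ cos²(124° − 79°) = 0.1031 I₀ · cos²(45°) = 0.05153 I₀.
After rotation:
Unpolarized light through the first polarizer → I₁ = ½ I₀, now polarized at 16°.
I₂ = I₁ cos²(105° − 16°) = 0.5 I₀ · cos²(89°) = 0.0001523 I₀.
I₃ = I₂ cos²(124° − 105°) = 0.0001523 I₀ · cos²(19°) = 0.0001362 I₀.
Ratio = 0.0001362 / 0.05153 = 0.002642.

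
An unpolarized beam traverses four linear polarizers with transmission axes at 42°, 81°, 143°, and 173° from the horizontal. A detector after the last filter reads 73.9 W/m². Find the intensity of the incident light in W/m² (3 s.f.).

I₀ ≈ 1480 W/m²

Unpolarized light through the first polarizer → I₁ = ½ I₀, now polarized at 42°.
I₂ = I₁ cos²(81° − 42°) = 0.5 I₀ · cos²(39°) = 0.302 I₀.
I₃ = I₂ cos²(143° − 81°) = 0.302 I₀ · cos²(62°) = 0.06656 I₀.
I₄ = I₃ cos²(173° − 143°) = 0.06656 I₀ · cos²(30°) = 0.04992 I₀.
So 73.9 W/m² = 0.04992 I₀, giving I₀ = 73.9/0.04992 = 1480 W/m².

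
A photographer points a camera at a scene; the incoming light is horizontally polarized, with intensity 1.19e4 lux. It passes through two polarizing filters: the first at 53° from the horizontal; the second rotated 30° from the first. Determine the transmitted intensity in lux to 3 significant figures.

I ≈ 3230 lux

I₁ = 1.19e4 lux · cos²(53°) = 4310 lux.
I₂ = I₁ · cos²(30°) = 4310 · 0.75 = 3232 lux.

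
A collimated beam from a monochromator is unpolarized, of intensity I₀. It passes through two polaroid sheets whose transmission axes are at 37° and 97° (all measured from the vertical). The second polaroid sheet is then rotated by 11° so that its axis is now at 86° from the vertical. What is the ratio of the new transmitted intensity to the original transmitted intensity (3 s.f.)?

Before rotation:
Unpolarized light through the first polarizer → I₁ = ½ I₀, now polarized at 37°.
I₂ = I₁ cos²(97° − 37°) = 0.5 I₀ · cos²(60°) = 0.125 I₀.
After rotation:
Unpolarized light through the first polarizer → I₁ = ½ I₀, now polarized at 37°.
I₂ = I₁ cos²(86° − 37°) = 0.5 I₀ · cos²(49°) = 0.2152 I₀.
Ratio = 0.2152 / 0.125 = 1.722.

I_new/I_old ≈ 1.72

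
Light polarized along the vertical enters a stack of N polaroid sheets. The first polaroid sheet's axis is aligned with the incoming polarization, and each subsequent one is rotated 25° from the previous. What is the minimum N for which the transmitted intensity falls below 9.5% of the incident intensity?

N = 13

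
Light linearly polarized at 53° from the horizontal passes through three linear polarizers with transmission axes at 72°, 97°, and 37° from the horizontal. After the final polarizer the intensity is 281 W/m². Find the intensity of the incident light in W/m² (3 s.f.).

I₀ ≈ 1530 W/m²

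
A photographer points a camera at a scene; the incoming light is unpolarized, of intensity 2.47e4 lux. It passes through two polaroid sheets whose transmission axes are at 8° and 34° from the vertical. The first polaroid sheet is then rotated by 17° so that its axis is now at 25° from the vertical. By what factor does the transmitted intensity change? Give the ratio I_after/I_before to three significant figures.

I_new/I_old ≈ 1.21

Before rotation:
Unpolarized light through the first polarizer → I₁ = ½ I₀, now polarized at 8°.
I₂ = I₁ cos²(34° − 8°) = 0.5 I₀ · cos²(26°) = 0.4039 I₀.
After rotation:
Unpolarized light through the first polarizer → I₁ = ½ I₀, now polarized at 25°.
I₂ = I₁ cos²(34° − 25°) = 0.5 I₀ · cos²(9°) = 0.4878 I₀.
Ratio = 0.4878 / 0.4039 = 1.208.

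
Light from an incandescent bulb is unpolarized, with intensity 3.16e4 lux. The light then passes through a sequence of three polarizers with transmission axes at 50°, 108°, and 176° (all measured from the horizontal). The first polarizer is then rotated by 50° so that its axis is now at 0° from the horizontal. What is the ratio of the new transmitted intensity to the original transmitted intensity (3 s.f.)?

Before rotation:
Unpolarized light through the first polarizer → I₁ = ½ I₀, now polarized at 50°.
I₂ = I₁ cos²(108° − 50°) = 0.5 I₀ · cos²(58°) = 0.1404 I₀.
I₃ = I₂ cos²(176° − 108°) = 0.1404 I₀ · cos²(68°) = 0.0197 I₀.
After rotation:
Unpolarized light through the first polarizer → I₁ = ½ I₀, now polarized at 0°.
Angle between axes 1 and 2: 72°. I₂ = 0.5 I₀ · cos²(72°) = 0.04775 I₀.
I₃ = I₂ cos²(176° − 108°) = 0.04775 I₀ · cos²(68°) = 0.0067 I₀.
Ratio = 0.0067 / 0.0197 = 0.3401.

I_new/I_old ≈ 0.340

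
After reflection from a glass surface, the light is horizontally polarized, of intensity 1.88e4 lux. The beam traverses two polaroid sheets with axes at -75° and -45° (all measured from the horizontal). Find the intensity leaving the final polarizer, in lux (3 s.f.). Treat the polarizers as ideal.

I ≈ 945 lux

By Malus's law, I₁ = 1.88e4 lux · cos²(75°) = 1259 lux.
I₂ = I₁ · cos²(30°) = 1259 · 0.75 = 944.5 lux.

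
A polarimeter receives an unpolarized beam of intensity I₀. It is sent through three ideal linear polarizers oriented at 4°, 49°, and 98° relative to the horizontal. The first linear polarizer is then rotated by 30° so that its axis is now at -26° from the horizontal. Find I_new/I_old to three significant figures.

I_new/I_old ≈ 0.134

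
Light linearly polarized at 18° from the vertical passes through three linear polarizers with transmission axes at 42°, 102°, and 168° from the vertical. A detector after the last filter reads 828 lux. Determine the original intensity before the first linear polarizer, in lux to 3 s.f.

I₀ ≈ 2.40e4 lux

I₁ = I₀ cos²(42° − 18°) = I₀ cos²(24°) = 0.8346 I₀.
I₂ = I₁ cos²(102° − 42°) = 0.8346 I₀ · cos²(60°) = 0.2086 I₀.
I₃ = I₂ cos²(168° − 102°) = 0.2086 I₀ · cos²(66°) = 0.03452 I₀.
So 828 lux = 0.03452 I₀, giving I₀ = 828/0.03452 = 2.399e+04 lux.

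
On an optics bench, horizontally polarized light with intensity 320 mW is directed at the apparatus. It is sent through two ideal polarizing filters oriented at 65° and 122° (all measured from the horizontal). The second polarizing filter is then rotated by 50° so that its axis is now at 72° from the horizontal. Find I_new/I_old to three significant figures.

I_new/I_old ≈ 3.32

Before rotation:
I₁ = I₀ cos²(65° − 0°) = I₀ cos²(65°) = 0.1786 I₀.
I₂ = I₁ cos²(122° − 65°) = 0.1786 I₀ · cos²(57°) = 0.05298 I₀.
After rotation:
I₁ = I₀ cos²(65° − 0°) = I₀ cos²(65°) = 0.1786 I₀.
I₂ = I₁ cos²(72° − 65°) = 0.1786 I₀ · cos²(7°) = 0.176 I₀.
Ratio = 0.176 / 0.05298 = 3.321.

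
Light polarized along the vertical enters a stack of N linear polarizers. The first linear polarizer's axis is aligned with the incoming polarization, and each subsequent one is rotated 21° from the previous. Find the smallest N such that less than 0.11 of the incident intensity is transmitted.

First polarizer is aligned with the polarization: full transmission.
Each further stage multiplies by cos²(21°) = 0.8716.
After N polarizers: T = 0.8716^(N−1). Require T < 0.11 ⇒ N−1 > ln(0.11)/ln(0.8716) = 16.06, so N−1 ≥ 17 and N = 18.
Check: N=18 gives T = 0.09664 < 0.11; N=17 gives T = 0.1109.

N = 18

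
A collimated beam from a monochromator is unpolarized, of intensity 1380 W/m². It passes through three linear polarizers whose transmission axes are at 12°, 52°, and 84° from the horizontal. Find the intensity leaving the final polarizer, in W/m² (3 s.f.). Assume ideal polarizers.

I ≈ 291 W/m²

Unpolarized light through the first polarizer → I₁ = 1380 W/m²/2 = 690 W/m², polarized at 12°.
I₂ = I₁ · cos²(40°) = 690 · 0.5868 = 404.9 W/m².
I₃ = I₂ · cos²(32°) = 404.9 · 0.7192 = 291.2 W/m².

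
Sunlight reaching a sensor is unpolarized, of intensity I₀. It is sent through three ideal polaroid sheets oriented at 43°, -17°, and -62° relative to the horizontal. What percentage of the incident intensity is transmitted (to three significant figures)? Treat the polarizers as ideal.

≈ 6.25%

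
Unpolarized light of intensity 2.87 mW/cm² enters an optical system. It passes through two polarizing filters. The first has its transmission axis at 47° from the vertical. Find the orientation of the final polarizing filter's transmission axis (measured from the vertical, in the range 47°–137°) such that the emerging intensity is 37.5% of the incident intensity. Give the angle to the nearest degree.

θ ≈ 77°

Unpolarized light through the first polarizer → I₁ = ½ I₀, now polarized at 47°.
Need I₂/I₀ = 0.375, so cos²(θ − 47°) = 0.375 / 0.5 = 0.75.
θ − 47° = arccos(√0.75) = 30.0°, giving θ ≈ 47 + 30.0 = 77.0°.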